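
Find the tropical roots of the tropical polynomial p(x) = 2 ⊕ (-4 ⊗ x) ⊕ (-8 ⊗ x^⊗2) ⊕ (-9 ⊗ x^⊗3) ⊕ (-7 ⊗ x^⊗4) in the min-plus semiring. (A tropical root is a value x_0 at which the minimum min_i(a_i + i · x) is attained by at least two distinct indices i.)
Roots: {-2, 1, 4, 6}

Each tropical root is a break point of the lower envelope of the lines y = a_i + i · x (there are 5 lines, with slopes 0, 1, ..., 4). Only the lines that attain the minimum somewhere contribute to roots; other lines are dominated. Here the surviving (envelope) indices are i = 4, i = 3, i = 2, i = 1, i = 0.
Intersections between consecutive envelope lines give the roots: for adjacent envelope indices i < j the intersection is x = (a_i − a_j) / (j − i). Reading off the sorted break points: {-2, 1, 4, 6}.
Verification: at each break x_0, at least two indices attain the minimum of min_i(a_i + i · x_0).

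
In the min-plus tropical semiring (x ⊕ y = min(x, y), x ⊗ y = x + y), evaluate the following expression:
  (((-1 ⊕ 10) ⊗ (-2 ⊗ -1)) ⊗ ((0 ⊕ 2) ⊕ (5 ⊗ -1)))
(((-1 ⊕ 10) ⊗ (-2 ⊗ -1)) ⊗ ((0 ⊕ 2) ⊕ (5 ⊗ -1))) = -4

Expand innermost to outermost. Recall ⊕ takes the minimum of its arguments and ⊗ takes their sum. Working out the expression (((-1 ⊕ 10) ⊗ (-2 ⊗ -1)) ⊗ ((0 ⊕ 2) ⊕ (5 ⊗ -1))) gives -4.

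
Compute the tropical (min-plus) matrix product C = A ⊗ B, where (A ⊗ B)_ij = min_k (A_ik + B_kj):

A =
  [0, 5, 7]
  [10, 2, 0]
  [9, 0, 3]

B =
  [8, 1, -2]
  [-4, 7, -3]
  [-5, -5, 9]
A ⊗ B =
  [1, 1, -2]
  [-5, -5, -1]
  [-4, -2, -3]

Apply the min-plus product entry-by-entry:
  C[0][0] = min over k of (A[0][0] + B[0][0] = 0 + 8 = 8, A[0][1] + B[1][0] = 5 + -4 = 1, A[0][2] + B[2][0] = 7 + -5 = 2) = 1 (attained at k = 1)
  C[0][1] = min over k of (A[0][0] + B[0][1] = 0 + 1 = 1, A[0][1] + B[1][1] = 5 + 7 = 12, A[0][2] + B[2][1] = 7 + -5 = 2) = 1 (attained at k = 0)
  C[0][2] = min over k of (A[0][0] + B[0][2] = 0 + -2 = -2, A[0][1] + B[1][2] = 5 + -3 = 2, A[0][2] + B[2][2] = 7 + 9 = 16) = -2 (attained at k = 0)
  C[1][0] = min over k of (A[1][0] + B[0][0] = 10 + 8 = 18, A[1][1] + B[1][0] = 2 + -4 = -2, A[1][2] + B[2][0] = 0 + -5 = -5) = -5 (attained at k = 2)
  C[1][1] = min over k of (A[1][0] + B[0][1] = 10 + 1 = 11, A[1][1] + B[1][1] = 2 + 7 = 9, A[1][2] + B[2][1] = 0 + -5 = -5) = -5 (attained at k = 2)
  C[1][2] = min over k of (A[1][0] + B[0][2] = 10 + -2 = 8, A[1][1] + B[1][2] = 2 + -3 = -1, A[1][2] + B[2][2] = 0 + 9 = 9) = -1 (attained at k = 1)
  C[2][0] = min over k of (A[2][0] + B[0][0] = 9 + 8 = 17, A[2][1] + B[1][0] = 0 + -4 = -4, A[2][2] + B[2][0] = 3 + -5 = -2) = -4 (attained at k = 1)
  C[2][1] = min over k of (A[2][0] + B[0][1] = 9 + 1 = 10, A[2][1] + B[1][1] = 0 + 7 = 7, A[2][2] + B[2][1] = 3 + -5 = -2) = -2 (attained at k = 2)
  C[2][2] = min over k of (A[2][0] + B[0][2] = 9 + -2 = 7, A[2][1] + B[1][2] = 0 + -3 = -3, A[2][2] + B[2][2] = 3 + 9 = 12) = -3 (attained at k = 1)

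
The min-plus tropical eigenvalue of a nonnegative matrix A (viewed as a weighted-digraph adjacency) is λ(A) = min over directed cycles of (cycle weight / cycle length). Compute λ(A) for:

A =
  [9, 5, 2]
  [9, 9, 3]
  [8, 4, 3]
λ(A) = 3

Enumerate directed cycles and compute their means (weight / length). Sample:
  cycle 0 → 0: weight = 9, length = 1, mean = 9/1 ≈ 9.000
  cycle 1 → 1: weight = 9, length = 1, mean = 9/1 ≈ 9.000
  cycle 2 → 2: weight = 3, length = 1, mean = 3/1 ≈ 3.000
  cycle 0 → 1 → 0: weight = 14, length = 2, mean = 14/2 ≈ 7.000
  cycle 0 → 2 → 0: weight = 10, length = 2, mean = 10/2 ≈ 5.000
  cycle 1 → 0 → 1: weight = 14, length = 2, mean = 14/2 ≈ 7.000
Minimum mean = 3.000, attained e.g. along the cycle 2 → 2 with weight 3 and length 1. So λ(A) = 3/1 = 3.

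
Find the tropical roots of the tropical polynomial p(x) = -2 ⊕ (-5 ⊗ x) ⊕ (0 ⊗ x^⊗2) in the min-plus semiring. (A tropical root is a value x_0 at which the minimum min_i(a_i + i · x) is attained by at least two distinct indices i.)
Roots: {-5, 3}

Each tropical root is a break point of the lower envelope of the lines y = a_i + i · x (there are 3 lines, with slopes 0, 1, ..., 2). Only the lines that attain the minimum somewhere contribute to roots; other lines are dominated. Here the surviving (envelope) indices are i = 2, i = 1, i = 0.
Intersections between consecutive envelope lines give the roots: for adjacent envelope indices i < j the intersection is x = (a_i − a_j) / (j − i). Reading off the sorted break points: {-5, 3}.
Verification: at each break x_0, at least two indices attain the minimum of min_i(a_i + i · x_0).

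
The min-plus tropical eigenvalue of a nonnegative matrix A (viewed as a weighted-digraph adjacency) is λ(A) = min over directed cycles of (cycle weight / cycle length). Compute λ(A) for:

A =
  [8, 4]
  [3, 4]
λ(A) = 7/2

Enumerate directed cycles and compute their means (weight / length). Sample:
  cycle 0 → 0: weight = 8, length = 1, mean = 8/1 ≈ 8.000
  cycle 1 → 1: weight = 4, length = 1, mean = 4/1 ≈ 4.000
  cycle 0 → 1 → 0: weight = 7, length = 2, mean = 7/2 ≈ 3.500
  cycle 1 → 0 → 1: weight = 7, length = 2, mean = 7/2 ≈ 3.500
Minimum mean = 3.500, attained e.g. along the cycle 0 → 1 → 0 with weight 7 and length 2. So λ(A) = 7/2 = 7/2.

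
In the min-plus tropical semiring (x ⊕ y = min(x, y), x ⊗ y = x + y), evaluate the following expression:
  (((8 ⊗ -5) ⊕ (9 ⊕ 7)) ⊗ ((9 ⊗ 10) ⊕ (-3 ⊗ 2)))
(((8 ⊗ -5) ⊕ (9 ⊕ 7)) ⊗ ((9 ⊗ 10) ⊕ (-3 ⊗ 2))) = 2

Expand innermost to outermost. Recall ⊕ takes the minimum of its arguments and ⊗ takes their sum. Working out the expression (((8 ⊗ -5) ⊕ (9 ⊕ 7)) ⊗ ((9 ⊗ 10) ⊕ (-3 ⊗ 2))) gives 2.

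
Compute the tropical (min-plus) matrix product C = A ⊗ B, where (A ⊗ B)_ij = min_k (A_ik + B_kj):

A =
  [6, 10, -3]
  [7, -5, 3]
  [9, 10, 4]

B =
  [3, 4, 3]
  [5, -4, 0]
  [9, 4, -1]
A ⊗ B =
  [6, 1, -4]
  [0, -9, -5]
  [12, 6, 3]

Apply the min-plus product entry-by-entry:
  C[0][0] = min over k of (A[0][0] + B[0][0] = 6 + 3 = 9, A[0][1] + B[1][0] = 10 + 5 = 15, A[0][2] + B[2][0] = -3 + 9 = 6) = 6 (attained at k = 2)
  C[0][1] = min over k of (A[0][0] + B[0][1] = 6 + 4 = 10, A[0][1] + B[1][1] = 10 + -4 = 6, A[0][2] + B[2][1] = -3 + 4 = 1) = 1 (attained at k = 2)
  C[0][2] = min over k of (A[0][0] + B[0][2] = 6 + 3 = 9, A[0][1] + B[1][2] = 10 + 0 = 10, A[0][2] + B[2][2] = -3 + -1 = -4) = -4 (attained at k = 2)
  C[1][0] = min over k of (A[1][0] + B[0][0] = 7 + 3 = 10, A[1][1] + B[1][0] = -5 + 5 = 0, A[1][2] + B[2][0] = 3 + 9 = 12) = 0 (attained at k = 1)
  C[1][1] = min over k of (A[1][0] + B[0][1] = 7 + 4 = 11, A[1][1] + B[1][1] = -5 + -4 = -9, A[1][2] + B[2][1] = 3 + 4 = 7) = -9 (attained at k = 1)
  C[1][2] = min over k of (A[1][0] + B[0][2] = 7 + 3 = 10, A[1][1] + B[1][2] = -5 + 0 = -5, A[1][2] + B[2][2] = 3 + -1 = 2) = -5 (attained at k = 1)
  C[2][0] = min over k of (A[2][0] + B[0][0] = 9 + 3 = 12, A[2][1] + B[1][0] = 10 + 5 = 15, A[2][2] + B[2][0] = 4 + 9 = 13) = 12 (attained at k = 0)
  C[2][1] = min over k of (A[2][0] + B[0][1] = 9 + 4 = 13, A[2][1] + B[1][1] = 10 + -4 = 6, A[2][2] + B[2][1] = 4 + 4 = 8) = 6 (attained at k = 1)
  C[2][2] = min over k of (A[2][0] + B[0][2] = 9 + 3 = 12, A[2][1] + B[1][2] = 10 + 0 = 10, A[2][2] + B[2][2] = 4 + -1 = 3) = 3 (attained at k = 2)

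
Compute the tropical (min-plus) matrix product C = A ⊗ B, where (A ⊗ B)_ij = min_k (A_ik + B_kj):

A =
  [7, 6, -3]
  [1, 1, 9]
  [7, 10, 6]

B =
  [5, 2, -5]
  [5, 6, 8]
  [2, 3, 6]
A ⊗ B =
  [-1, 0, 2]
  [6, 3, -4]
  [8, 9, 2]

Apply the min-plus product entry-by-entry:
  C[0][0] = min over k of (A[0][0] + B[0][0] = 7 + 5 = 12, A[0][1] + B[1][0] = 6 + 5 = 11, A[0][2] + B[2][0] = -3 + 2 = -1) = -1 (attained at k = 2)
  C[0][1] = min over k of (A[0][0] + B[0][1] = 7 + 2 = 9, A[0][1] + B[1][1] = 6 + 6 = 12, A[0][2] + B[2][1] = -3 + 3 = 0) = 0 (attained at k = 2)
  C[0][2] = min over k of (A[0][0] + B[0][2] = 7 + -5 = 2, A[0][1] + B[1][2] = 6 + 8 = 14, A[0][2] + B[2][2] = -3 + 6 = 3) = 2 (attained at k = 0)
  C[1][0] = min over k of (A[1][0] + B[0][0] = 1 + 5 = 6, A[1][1] + B[1][0] = 1 + 5 = 6, A[1][2] + B[2][0] = 9 + 2 = 11) = 6 (attained at k = 0)
  C[1][1] = min over k of (A[1][0] + B[0][1] = 1 + 2 = 3, A[1][1] + B[1][1] = 1 + 6 = 7, A[1][2] + B[2][1] = 9 + 3 = 12) = 3 (attained at k = 0)
  C[1][2] = min over k of (A[1][0] + B[0][2] = 1 + -5 = -4, A[1][1] + B[1][2] = 1 + 8 = 9, A[1][2] + B[2][2] = 9 + 6 = 15) = -4 (attained at k = 0)
  C[2][0] = min over k of (A[2][0] + B[0][0] = 7 + 5 = 12, A[2][1] + B[1][0] = 10 + 5 = 15, A[2][2] + B[2][0] = 6 + 2 = 8) = 8 (attained at k = 2)
  C[2][1] = min over k of (A[2][0] + B[0][1] = 7 + 2 = 9, A[2][1] + B[1][1] = 10 + 6 = 16, A[2][2] + B[2][1] = 6 + 3 = 9) = 9 (attained at k = 0)
  C[2][2] = min over k of (A[2][0] + B[0][2] = 7 + -5 = 2, A[2][1] + B[1][2] = 10 + 8 = 18, A[2][2] + B[2][2] = 6 + 6 = 12) = 2 (attained at k = 0)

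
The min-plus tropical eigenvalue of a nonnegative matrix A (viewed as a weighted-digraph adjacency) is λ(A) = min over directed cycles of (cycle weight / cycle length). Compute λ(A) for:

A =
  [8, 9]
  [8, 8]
λ(A) = 8

Enumerate directed cycles and compute their means (weight / length). Sample:
  cycle 0 → 0: weight = 8, length = 1, mean = 8/1 ≈ 8.000
  cycle 1 → 1: weight = 8, length = 1, mean = 8/1 ≈ 8.000
  cycle 0 → 1 → 0: weight = 17, length = 2, mean = 17/2 ≈ 8.500
  cycle 1 → 0 → 1: weight = 17, length = 2, mean = 17/2 ≈ 8.500
Minimum mean = 8.000, attained e.g. along the cycle 0 → 0 with weight 8 and length 1. So λ(A) = 8/1 = 8.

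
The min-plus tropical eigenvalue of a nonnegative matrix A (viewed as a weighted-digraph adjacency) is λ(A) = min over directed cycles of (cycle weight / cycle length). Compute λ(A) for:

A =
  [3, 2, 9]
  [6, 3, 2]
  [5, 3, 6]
λ(A) = 5/2

Enumerate directed cycles and compute their means (weight / length). Sample:
  cycle 0 → 0: weight = 3, length = 1, mean = 3/1 ≈ 3.000
  cycle 1 → 1: weight = 3, length = 1, mean = 3/1 ≈ 3.000
  cycle 2 → 2: weight = 6, length = 1, mean = 6/1 ≈ 6.000
  cycle 0 → 1 → 0: weight = 8, length = 2, mean = 8/2 ≈ 4.000
  cycle 0 → 2 → 0: weight = 14, length = 2, mean = 14/2 ≈ 7.000
  cycle 1 → 0 → 1: weight = 8, length = 2, mean = 8/2 ≈ 4.000
Minimum mean = 2.500, attained e.g. along the cycle 1 → 2 → 1 with weight 5 and length 2. So λ(A) = 5/2 = 5/2.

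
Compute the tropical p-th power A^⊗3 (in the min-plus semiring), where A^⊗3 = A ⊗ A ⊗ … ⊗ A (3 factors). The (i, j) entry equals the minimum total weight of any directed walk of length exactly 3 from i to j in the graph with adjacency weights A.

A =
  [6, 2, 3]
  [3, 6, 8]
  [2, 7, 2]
A^⊗3 =
  [7, 7, 7]
  [8, 11, 8]
  [6, 6, 6]

Each entry (A^⊗3)_ij equals the minimum over all length-3 walks i = v_0 → v_1 → … → v_3 = j of Σ_t A[v_t][v_{t+1}]. For example, for (i, j) = (0, 2) we minimise over 9 possible intermediate vertex sequences; the minimum is 7, attained along the walk 0 → 2 → 2 → 2.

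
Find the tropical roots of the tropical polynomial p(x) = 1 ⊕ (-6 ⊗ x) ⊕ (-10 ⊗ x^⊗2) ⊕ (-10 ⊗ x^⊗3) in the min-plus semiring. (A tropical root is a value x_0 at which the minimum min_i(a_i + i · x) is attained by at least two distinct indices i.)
Roots: {0, 4, 7}

Each tropical root is a break point of the lower envelope of the lines y = a_i + i · x (there are 4 lines, with slopes 0, 1, ..., 3). Only the lines that attain the minimum somewhere contribute to roots; other lines are dominated. Here the surviving (envelope) indices are i = 3, i = 2, i = 1, i = 0.
Intersections between consecutive envelope lines give the roots: for adjacent envelope indices i < j the intersection is x = (a_i − a_j) / (j − i). Reading off the sorted break points: {0, 4, 7}.
Verification: at each break x_0, at least two indices attain the minimum of min_i(a_i + i · x_0).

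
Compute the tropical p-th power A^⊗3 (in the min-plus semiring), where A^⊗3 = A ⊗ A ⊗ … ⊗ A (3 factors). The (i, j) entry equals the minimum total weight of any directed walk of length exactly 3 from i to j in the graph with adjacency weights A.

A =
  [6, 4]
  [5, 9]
A^⊗3 =
  [15, 13]
  [14, 15]

Each entry (A^⊗3)_ij equals the minimum over all length-3 walks i = v_0 → v_1 → … → v_3 = j of Σ_t A[v_t][v_{t+1}]. For example, for (i, j) = (0, 1) we minimise over 4 possible intermediate vertex sequences; the minimum is 13, attained along the walk 0 → 1 → 0 → 1.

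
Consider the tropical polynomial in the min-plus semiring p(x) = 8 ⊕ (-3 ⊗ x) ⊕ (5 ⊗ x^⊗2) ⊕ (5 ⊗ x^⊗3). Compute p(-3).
p(-3) = -6

A tropical monomial a ⊗ x^⊗i evaluates to a + i · x. Evaluating each term at x = -3:
  Term 0 contributes 8 + 0 · -3 = 8
  Term 1 contributes -3 + 1 · -3 = -6
  Term 2 contributes 5 + 2 · -3 = -1
  Term 3 contributes 5 + 3 · -3 = -4
p(-3) = ⊕ of these = min[8, -6, -1, -4] = -6.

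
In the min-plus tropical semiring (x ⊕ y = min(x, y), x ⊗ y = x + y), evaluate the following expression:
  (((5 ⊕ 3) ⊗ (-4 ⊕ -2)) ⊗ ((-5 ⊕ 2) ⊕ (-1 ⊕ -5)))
(((5 ⊕ 3) ⊗ (-4 ⊕ -2)) ⊗ ((-5 ⊕ 2) ⊕ (-1 ⊕ -5))) = -6

Expand innermost to outermost. Recall ⊕ takes the minimum of its arguments and ⊗ takes their sum. Working out the expression (((5 ⊕ 3) ⊗ (-4 ⊕ -2)) ⊗ ((-5 ⊕ 2) ⊕ (-1 ⊕ -5))) gives -6.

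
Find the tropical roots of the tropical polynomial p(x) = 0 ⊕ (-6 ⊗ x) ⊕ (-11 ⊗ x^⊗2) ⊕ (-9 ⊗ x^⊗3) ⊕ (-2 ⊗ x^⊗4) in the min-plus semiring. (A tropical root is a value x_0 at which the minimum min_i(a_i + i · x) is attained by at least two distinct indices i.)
Roots: {-7, -2, 5, 6}

Each tropical root is a break point of the lower envelope of the lines y = a_i + i · x (there are 5 lines, with slopes 0, 1, ..., 4). Only the lines that attain the minimum somewhere contribute to roots; other lines are dominated. Here the surviving (envelope) indices are i = 4, i = 3, i = 2, i = 1, i = 0.
Intersections between consecutive envelope lines give the roots: for adjacent envelope indices i < j the intersection is x = (a_i − a_j) / (j − i). Reading off the sorted break points: {-7, -2, 5, 6}.
Verification: at each break x_0, at least two indices attain the minimum of min_i(a_i + i · x_0).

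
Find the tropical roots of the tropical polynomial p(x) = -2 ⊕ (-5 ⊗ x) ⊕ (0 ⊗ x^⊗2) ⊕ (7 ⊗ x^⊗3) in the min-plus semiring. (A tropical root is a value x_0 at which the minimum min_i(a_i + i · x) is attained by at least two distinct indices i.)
Roots: {-7, -5, 3}

Each tropical root is a break point of the lower envelope of the lines y = a_i + i · x (there are 4 lines, with slopes 0, 1, ..., 3). Only the lines that attain the minimum somewhere contribute to roots; other lines are dominated. Here the surviving (envelope) indices are i = 3, i = 2, i = 1, i = 0.
Intersections between consecutive envelope lines give the roots: for adjacent envelope indices i < j the intersection is x = (a_i − a_j) / (j − i). Reading off the sorted break points: {-7, -5, 3}.
Verification: at each break x_0, at least two indices attain the minimum of min_i(a_i + i · x_0).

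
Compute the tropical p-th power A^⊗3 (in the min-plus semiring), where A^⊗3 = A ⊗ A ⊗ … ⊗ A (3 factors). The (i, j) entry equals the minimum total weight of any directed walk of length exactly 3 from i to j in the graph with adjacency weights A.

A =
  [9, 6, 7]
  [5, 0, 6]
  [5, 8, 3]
A^⊗3 =
  [11, 6, 12]
  [5, 0, 6]
  [11, 8, 9]

Each entry (A^⊗3)_ij equals the minimum over all length-3 walks i = v_0 → v_1 → … → v_3 = j of Σ_t A[v_t][v_{t+1}]. For example, for (i, j) = (0, 2) we minimise over 9 possible intermediate vertex sequences; the minimum is 12, attained along the walk 0 → 1 → 1 → 2.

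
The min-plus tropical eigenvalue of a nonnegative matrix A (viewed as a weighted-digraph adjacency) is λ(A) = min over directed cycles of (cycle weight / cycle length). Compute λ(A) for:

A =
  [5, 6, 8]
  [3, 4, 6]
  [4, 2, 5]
λ(A) = 4

Enumerate directed cycles and compute their means (weight / length). Sample:
  cycle 0 → 0: weight = 5, length = 1, mean = 5/1 ≈ 5.000
  cycle 1 → 1: weight = 4, length = 1, mean = 4/1 ≈ 4.000
  cycle 2 → 2: weight = 5, length = 1, mean = 5/1 ≈ 5.000
  cycle 0 → 1 → 0: weight = 9, length = 2, mean = 9/2 ≈ 4.500
  cycle 0 → 2 → 0: weight = 12, length = 2, mean = 12/2 ≈ 6.000
  cycle 1 → 0 → 1: weight = 9, length = 2, mean = 9/2 ≈ 4.500
Minimum mean = 4.000, attained e.g. along the cycle 1 → 1 with weight 4 and length 1. So λ(A) = 4/1 = 4.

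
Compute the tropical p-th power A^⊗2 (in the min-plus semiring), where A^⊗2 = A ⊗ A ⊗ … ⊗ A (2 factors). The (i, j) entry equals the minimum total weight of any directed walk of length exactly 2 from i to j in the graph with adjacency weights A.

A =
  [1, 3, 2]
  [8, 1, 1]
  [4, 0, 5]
A^⊗2 =
  [2, 2, 3]
  [5, 1, 2]
  [5, 1, 1]

Each entry (A^⊗2)_ij equals the minimum over all length-2 walks i = v_0 → v_1 → … → v_2 = j of Σ_t A[v_t][v_{t+1}]. For example, for (i, j) = (0, 2) we minimise over 3 possible intermediate vertex sequences; the minimum is 3, attained along the walk 0 → 0 → 2.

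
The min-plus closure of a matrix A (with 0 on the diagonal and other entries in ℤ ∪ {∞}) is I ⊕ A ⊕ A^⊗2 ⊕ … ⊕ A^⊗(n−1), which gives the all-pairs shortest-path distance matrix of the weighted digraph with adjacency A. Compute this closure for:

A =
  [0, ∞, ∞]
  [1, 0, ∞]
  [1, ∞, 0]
Closure =
  [0, ∞, ∞]
  [1, 0, ∞]
  [1, ∞, 0]

This is the Floyd-Warshall all-pairs shortest-path computation. For each intermediate vertex k = 0, 1, …, 2, update dist[i][j] ← min(dist[i][j], dist[i][k] + dist[k][j]). The final matrix gives, for each (i, j), the minimum total weight of any directed path from i to j (possibly empty when i = j).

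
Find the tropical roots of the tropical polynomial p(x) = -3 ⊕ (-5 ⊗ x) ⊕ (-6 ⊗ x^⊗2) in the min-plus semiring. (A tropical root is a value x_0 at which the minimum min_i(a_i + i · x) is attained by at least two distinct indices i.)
Roots: {1, 2}

Each tropical root is a break point of the lower envelope of the lines y = a_i + i · x (there are 3 lines, with slopes 0, 1, ..., 2). Only the lines that attain the minimum somewhere contribute to roots; other lines are dominated. Here the surviving (envelope) indices are i = 2, i = 1, i = 0.
Intersections between consecutive envelope lines give the roots: for adjacent envelope indices i < j the intersection is x = (a_i − a_j) / (j − i). Reading off the sorted break points: {1, 2}.
Verification: at each break x_0, at least two indices attain the minimum of min_i(a_i + i · x_0).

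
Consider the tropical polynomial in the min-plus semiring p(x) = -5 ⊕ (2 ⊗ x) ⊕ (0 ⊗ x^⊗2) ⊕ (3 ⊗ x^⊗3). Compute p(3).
p(3) = -5

A tropical monomial a ⊗ x^⊗i evaluates to a + i · x. Evaluating each term at x = 3:
  Term 0 contributes -5 + 0 · 3 = -5
  Term 1 contributes 2 + 1 · 3 = 5
  Term 2 contributes 0 + 2 · 3 = 6
  Term 3 contributes 3 + 3 · 3 = 12
p(3) = ⊕ of these = min[-5, 5, 6, 12] = -5.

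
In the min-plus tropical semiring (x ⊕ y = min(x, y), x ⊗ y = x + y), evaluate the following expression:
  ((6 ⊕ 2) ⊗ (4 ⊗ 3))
((6 ⊕ 2) ⊗ (4 ⊗ 3)) = 9

Expand innermost to outermost. Recall ⊕ takes the minimum of its arguments and ⊗ takes their sum. Working out the expression ((6 ⊕ 2) ⊗ (4 ⊗ 3)) gives 9.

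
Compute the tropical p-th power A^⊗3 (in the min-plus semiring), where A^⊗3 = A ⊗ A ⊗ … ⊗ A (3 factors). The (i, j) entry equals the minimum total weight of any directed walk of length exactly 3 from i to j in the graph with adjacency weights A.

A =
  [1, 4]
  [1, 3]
A^⊗3 =
  [3, 6]
  [3, 6]

Each entry (A^⊗3)_ij equals the minimum over all length-3 walks i = v_0 → v_1 → … → v_3 = j of Σ_t A[v_t][v_{t+1}]. For example, for (i, j) = (0, 1) we minimise over 4 possible intermediate vertex sequences; the minimum is 6, attained along the walk 0 → 0 → 0 → 1.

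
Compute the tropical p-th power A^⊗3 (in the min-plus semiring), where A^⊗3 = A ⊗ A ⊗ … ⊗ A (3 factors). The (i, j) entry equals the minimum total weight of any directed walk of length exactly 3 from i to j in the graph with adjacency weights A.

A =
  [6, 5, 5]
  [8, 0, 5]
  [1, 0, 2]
A^⊗3 =
  [8, 5, 9]
  [6, 0, 5]
  [5, 0, 5]

Each entry (A^⊗3)_ij equals the minimum over all length-3 walks i = v_0 → v_1 → … → v_3 = j of Σ_t A[v_t][v_{t+1}]. For example, for (i, j) = (0, 2) we minimise over 9 possible intermediate vertex sequences; the minimum is 9, attained along the walk 0 → 2 → 2 → 2.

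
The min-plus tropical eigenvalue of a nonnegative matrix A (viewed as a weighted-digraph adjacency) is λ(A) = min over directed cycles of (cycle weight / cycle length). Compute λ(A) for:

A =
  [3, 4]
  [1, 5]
λ(A) = 5/2

Enumerate directed cycles and compute their means (weight / length). Sample:
  cycle 0 → 0: weight = 3, length = 1, mean = 3/1 ≈ 3.000
  cycle 1 → 1: weight = 5, length = 1, mean = 5/1 ≈ 5.000
  cycle 0 → 1 → 0: weight = 5, length = 2, mean = 5/2 ≈ 2.500
  cycle 1 → 0 → 1: weight = 5, length = 2, mean = 5/2 ≈ 2.500
Minimum mean = 2.500, attained e.g. along the cycle 0 → 1 → 0 with weight 5 and length 2. So λ(A) = 5/2 = 5/2.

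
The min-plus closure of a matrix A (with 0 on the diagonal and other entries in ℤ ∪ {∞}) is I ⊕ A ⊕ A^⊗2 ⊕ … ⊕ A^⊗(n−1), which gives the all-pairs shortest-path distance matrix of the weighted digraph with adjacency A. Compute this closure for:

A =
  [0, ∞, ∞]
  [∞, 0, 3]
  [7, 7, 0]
Closure =
  [0, ∞, ∞]
  [10, 0, 3]
  [7, 7, 0]

This is the Floyd-Warshall all-pairs shortest-path computation. For each intermediate vertex k = 0, 1, …, 2, update dist[i][j] ← min(dist[i][j], dist[i][k] + dist[k][j]). The final matrix gives, for each (i, j), the minimum total weight of any directed path from i to j (possibly empty when i = j).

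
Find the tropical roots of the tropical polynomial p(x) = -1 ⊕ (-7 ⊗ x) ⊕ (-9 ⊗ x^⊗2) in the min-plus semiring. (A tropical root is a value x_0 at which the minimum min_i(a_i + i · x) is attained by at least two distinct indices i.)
Roots: {2, 6}

Each tropical root is a break point of the lower envelope of the lines y = a_i + i · x (there are 3 lines, with slopes 0, 1, ..., 2). Only the lines that attain the minimum somewhere contribute to roots; other lines are dominated. Here the surviving (envelope) indices are i = 2, i = 1, i = 0.
Intersections between consecutive envelope lines give the roots: for adjacent envelope indices i < j the intersection is x = (a_i − a_j) / (j − i). Reading off the sorted break points: {2, 6}.
Verification: at each break x_0, at least two indices attain the minimum of min_i(a_i + i · x_0).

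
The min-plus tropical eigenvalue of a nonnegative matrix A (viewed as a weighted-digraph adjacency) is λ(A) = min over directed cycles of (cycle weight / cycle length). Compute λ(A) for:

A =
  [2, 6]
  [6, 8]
λ(A) = 2

Enumerate directed cycles and compute their means (weight / length). Sample:
  cycle 0 → 0: weight = 2, length = 1, mean = 2/1 ≈ 2.000
  cycle 1 → 1: weight = 8, length = 1, mean = 8/1 ≈ 8.000
  cycle 0 → 1 → 0: weight = 12, length = 2, mean = 12/2 ≈ 6.000
  cycle 1 → 0 → 1: weight = 12, length = 2, mean = 12/2 ≈ 6.000
Minimum mean = 2.000, attained e.g. along the cycle 0 → 0 with weight 2 and length 1. So λ(A) = 2/1 = 2.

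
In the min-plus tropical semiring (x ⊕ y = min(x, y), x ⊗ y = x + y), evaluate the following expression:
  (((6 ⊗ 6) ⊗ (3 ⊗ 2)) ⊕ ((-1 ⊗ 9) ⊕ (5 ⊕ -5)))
(((6 ⊗ 6) ⊗ (3 ⊗ 2)) ⊕ ((-1 ⊗ 9) ⊕ (5 ⊕ -5))) = -5

Expand innermost to outermost. Recall ⊕ takes the minimum of its arguments and ⊗ takes their sum. Working out the expression (((6 ⊗ 6) ⊗ (3 ⊗ 2)) ⊕ ((-1 ⊗ 9) ⊕ (5 ⊕ -5))) gives -5.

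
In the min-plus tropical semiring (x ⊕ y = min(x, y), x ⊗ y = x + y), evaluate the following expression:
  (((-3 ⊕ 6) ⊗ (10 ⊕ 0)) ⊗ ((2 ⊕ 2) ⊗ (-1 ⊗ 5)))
(((-3 ⊕ 6) ⊗ (10 ⊕ 0)) ⊗ ((2 ⊕ 2) ⊗ (-1 ⊗ 5))) = 3

Expand innermost to outermost. Recall ⊕ takes the minimum of its arguments and ⊗ takes their sum. Working out the expression (((-3 ⊕ 6) ⊗ (10 ⊕ 0)) ⊗ ((2 ⊕ 2) ⊗ (-1 ⊗ 5))) gives 3.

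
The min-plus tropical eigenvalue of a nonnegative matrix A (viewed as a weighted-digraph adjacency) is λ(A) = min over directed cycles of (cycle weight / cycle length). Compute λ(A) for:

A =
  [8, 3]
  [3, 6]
λ(A) = 3

Enumerate directed cycles and compute their means (weight / length). Sample:
  cycle 0 → 0: weight = 8, length = 1, mean = 8/1 ≈ 8.000
  cycle 1 → 1: weight = 6, length = 1, mean = 6/1 ≈ 6.000
  cycle 0 → 1 → 0: weight = 6, length = 2, mean = 6/2 ≈ 3.000
  cycle 1 → 0 → 1: weight = 6, length = 2, mean = 6/2 ≈ 3.000
Minimum mean = 3.000, attained e.g. along the cycle 0 → 1 → 0 with weight 6 and length 2. So λ(A) = 6/2 = 3.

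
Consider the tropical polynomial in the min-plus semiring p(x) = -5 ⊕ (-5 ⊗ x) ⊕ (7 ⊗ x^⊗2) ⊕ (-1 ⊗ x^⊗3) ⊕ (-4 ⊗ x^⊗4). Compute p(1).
p(1) = -5

A tropical monomial a ⊗ x^⊗i evaluates to a + i · x. Evaluating each term at x = 1:
  Term 0 contributes -5 + 0 · 1 = -5
  Term 1 contributes -5 + 1 · 1 = -4
  Term 2 contributes 7 + 2 · 1 = 9
  Term 3 contributes -1 + 3 · 1 = 2
  Term 4 contributes -4 + 4 · 1 = 0
p(1) = ⊕ of these = min[-5, -4, 9, 2, 0] = -5.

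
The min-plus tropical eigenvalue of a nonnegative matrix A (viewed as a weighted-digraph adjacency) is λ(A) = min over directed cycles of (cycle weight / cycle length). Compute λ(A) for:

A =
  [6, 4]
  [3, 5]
λ(A) = 7/2

Enumerate directed cycles and compute their means (weight / length). Sample:
  cycle 0 → 0: weight = 6, length = 1, mean = 6/1 ≈ 6.000
  cycle 1 → 1: weight = 5, length = 1, mean = 5/1 ≈ 5.000
  cycle 0 → 1 → 0: weight = 7, length = 2, mean = 7/2 ≈ 3.500
  cycle 1 → 0 → 1: weight = 7, length = 2, mean = 7/2 ≈ 3.500
Minimum mean = 3.500, attained e.g. along the cycle 0 → 1 → 0 with weight 7 and length 2. So λ(A) = 7/2 = 7/2.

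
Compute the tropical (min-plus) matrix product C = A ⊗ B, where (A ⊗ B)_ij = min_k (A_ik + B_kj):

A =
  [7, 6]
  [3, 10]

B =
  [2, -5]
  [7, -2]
A ⊗ B =
  [9, 2]
  [5, -2]

Apply the min-plus product entry-by-entry:
  C[0][0] = min over k of (A[0][0] + B[0][0] = 7 + 2 = 9, A[0][1] + B[1][0] = 6 + 7 = 13) = 9 (attained at k = 0)
  C[0][1] = min over k of (A[0][0] + B[0][1] = 7 + -5 = 2, A[0][1] + B[1][1] = 6 + -2 = 4) = 2 (attained at k = 0)
  C[1][0] = min over k of (A[1][0] + B[0][0] = 3 + 2 = 5, A[1][1] + B[1][0] = 10 + 7 = 17) = 5 (attained at k = 0)
  C[1][1] = min over k of (A[1][0] + B[0][1] = 3 + -5 = -2, A[1][1] + B[1][1] = 10 + -2 = 8) = -2 (attained at k = 0)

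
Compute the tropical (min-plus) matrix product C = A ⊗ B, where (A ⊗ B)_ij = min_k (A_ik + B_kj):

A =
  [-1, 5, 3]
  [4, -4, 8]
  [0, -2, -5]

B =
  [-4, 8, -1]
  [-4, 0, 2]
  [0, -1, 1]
A ⊗ B =
  [-5, 2, -2]
  [-8, -4, -2]
  [-6, -6, -4]

Apply the min-plus product entry-by-entry:
  C[0][0] = min over k of (A[0][0] + B[0][0] = -1 + -4 = -5, A[0][1] + B[1][0] = 5 + -4 = 1, A[0][2] + B[2][0] = 3 + 0 = 3) = -5 (attained at k = 0)
  C[0][1] = min over k of (A[0][0] + B[0][1] = -1 + 8 = 7, A[0][1] + B[1][1] = 5 + 0 = 5, A[0][2] + B[2][1] = 3 + -1 = 2) = 2 (attained at k = 2)
  C[0][2] = min over k of (A[0][0] + B[0][2] = -1 + -1 = -2, A[0][1] + B[1][2] = 5 + 2 = 7, A[0][2] + B[2][2] = 3 + 1 = 4) = -2 (attained at k = 0)
  C[1][0] = min over k of (A[1][0] + B[0][0] = 4 + -4 = 0, A[1][1] + B[1][0] = -4 + -4 = -8, A[1][2] + B[2][0] = 8 + 0 = 8) = -8 (attained at k = 1)
  C[1][1] = min over k of (A[1][0] + B[0][1] = 4 + 8 = 12, A[1][1] + B[1][1] = -4 + 0 = -4, A[1][2] + B[2][1] = 8 + -1 = 7) = -4 (attained at k = 1)
  C[1][2] = min over k of (A[1][0] + B[0][2] = 4 + -1 = 3, A[1][1] + B[1][2] = -4 + 2 = -2, A[1][2] + B[2][2] = 8 + 1 = 9) = -2 (attained at k = 1)
  C[2][0] = min over k of (A[2][0] + B[0][0] = 0 + -4 = -4, A[2][1] + B[1][0] = -2 + -4 = -6, A[2][2] + B[2][0] = -5 + 0 = -5) = -6 (attained at k = 1)
  C[2][1] = min over k of (A[2][0] + B[0][1] = 0 + 8 = 8, A[2][1] + B[1][1] = -2 + 0 = -2, A[2][2] + B[2][1] = -5 + -1 = -6) = -6 (attained at k = 2)
  C[2][2] = min over k of (A[2][0] + B[0][2] = 0 + -1 = -1, A[2][1] + B[1][2] = -2 + 2 = 0, A[2][2] + B[2][2] = -5 + 1 = -4) = -4 (attained at k = 2)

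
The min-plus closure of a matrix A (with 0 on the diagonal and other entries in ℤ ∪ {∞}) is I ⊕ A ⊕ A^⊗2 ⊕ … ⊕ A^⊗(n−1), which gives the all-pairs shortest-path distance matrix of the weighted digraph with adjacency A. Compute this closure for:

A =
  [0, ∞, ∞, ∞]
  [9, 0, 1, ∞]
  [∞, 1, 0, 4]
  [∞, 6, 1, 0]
Closure =
  [0, ∞, ∞, ∞]
  [9, 0, 1, 5]
  [10, 1, 0, 4]
  [11, 2, 1, 0]

This is the Floyd-Warshall all-pairs shortest-path computation. For each intermediate vertex k = 0, 1, …, 3, update dist[i][j] ← min(dist[i][j], dist[i][k] + dist[k][j]). The final matrix gives, for each (i, j), the minimum total weight of any directed path from i to j (possibly empty when i = j).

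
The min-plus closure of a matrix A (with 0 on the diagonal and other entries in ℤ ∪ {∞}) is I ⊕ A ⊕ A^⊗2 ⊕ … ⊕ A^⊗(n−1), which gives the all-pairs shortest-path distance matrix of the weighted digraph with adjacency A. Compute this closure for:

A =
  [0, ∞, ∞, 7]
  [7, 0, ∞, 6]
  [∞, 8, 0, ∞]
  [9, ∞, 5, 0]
Closure =
  [0, 20, 12, 7]
  [7, 0, 11, 6]
  [15, 8, 0, 14]
  [9, 13, 5, 0]

This is the Floyd-Warshall all-pairs shortest-path computation. For each intermediate vertex k = 0, 1, …, 3, update dist[i][j] ← min(dist[i][j], dist[i][k] + dist[k][j]). The final matrix gives, for each (i, j), the minimum total weight of any directed path from i to j (possibly empty when i = j).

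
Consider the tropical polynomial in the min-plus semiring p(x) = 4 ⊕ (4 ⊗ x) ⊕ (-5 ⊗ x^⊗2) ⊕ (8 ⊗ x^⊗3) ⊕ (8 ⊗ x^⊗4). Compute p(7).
p(7) = 4

A tropical monomial a ⊗ x^⊗i evaluates to a + i · x. Evaluating each term at x = 7:
  Term 0 contributes 4 + 0 · 7 = 4
  Term 1 contributes 4 + 1 · 7 = 11
  Term 2 contributes -5 + 2 · 7 = 9
  Term 3 contributes 8 + 3 · 7 = 29
  Term 4 contributes 8 + 4 · 7 = 36
p(7) = ⊕ of these = min[4, 11, 9, 29, 36] = 4.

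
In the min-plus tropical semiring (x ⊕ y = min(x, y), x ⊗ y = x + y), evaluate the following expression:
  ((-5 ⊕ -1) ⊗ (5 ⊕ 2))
((-5 ⊕ -1) ⊗ (5 ⊕ 2)) = -3

Expand innermost to outermost. Recall ⊕ takes the minimum of its arguments and ⊗ takes their sum. Working out the expression ((-5 ⊕ -1) ⊗ (5 ⊕ 2)) gives -3.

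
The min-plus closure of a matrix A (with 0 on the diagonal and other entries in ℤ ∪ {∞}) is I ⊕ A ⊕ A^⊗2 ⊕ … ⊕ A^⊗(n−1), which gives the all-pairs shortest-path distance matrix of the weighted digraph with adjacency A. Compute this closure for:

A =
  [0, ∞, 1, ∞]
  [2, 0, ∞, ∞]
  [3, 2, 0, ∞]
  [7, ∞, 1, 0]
Closure =
  [0, 3, 1, ∞]
  [2, 0, 3, ∞]
  [3, 2, 0, ∞]
  [4, 3, 1, 0]

This is the Floyd-Warshall all-pairs shortest-path computation. For each intermediate vertex k = 0, 1, …, 3, update dist[i][j] ← min(dist[i][j], dist[i][k] + dist[k][j]). The final matrix gives, for each (i, j), the minimum total weight of any directed path from i to j (possibly empty when i = j).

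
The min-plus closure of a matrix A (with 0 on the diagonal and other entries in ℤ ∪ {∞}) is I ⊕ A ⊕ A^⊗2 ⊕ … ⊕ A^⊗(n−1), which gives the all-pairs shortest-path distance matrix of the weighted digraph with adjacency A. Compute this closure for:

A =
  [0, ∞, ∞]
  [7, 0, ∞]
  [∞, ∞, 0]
Closure =
  [0, ∞, ∞]
  [7, 0, ∞]
  [∞, ∞, 0]

This is the Floyd-Warshall all-pairs shortest-path computation. For each intermediate vertex k = 0, 1, …, 2, update dist[i][j] ← min(dist[i][j], dist[i][k] + dist[k][j]). The final matrix gives, for each (i, j), the minimum total weight of any directed path from i to j (possibly empty when i = j).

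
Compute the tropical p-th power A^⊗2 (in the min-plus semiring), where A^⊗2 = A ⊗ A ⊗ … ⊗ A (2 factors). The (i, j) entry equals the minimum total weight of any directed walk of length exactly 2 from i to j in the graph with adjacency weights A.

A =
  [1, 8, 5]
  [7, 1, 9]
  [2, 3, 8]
A^⊗2 =
  [2, 8, 6]
  [8, 2, 10]
  [3, 4, 7]

Each entry (A^⊗2)_ij equals the minimum over all length-2 walks i = v_0 → v_1 → … → v_2 = j of Σ_t A[v_t][v_{t+1}]. For example, for (i, j) = (0, 2) we minimise over 3 possible intermediate vertex sequences; the minimum is 6, attained along the walk 0 → 0 → 2.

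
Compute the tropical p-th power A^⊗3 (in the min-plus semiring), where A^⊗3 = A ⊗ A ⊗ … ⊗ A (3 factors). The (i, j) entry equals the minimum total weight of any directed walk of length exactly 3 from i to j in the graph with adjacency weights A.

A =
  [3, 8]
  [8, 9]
A^⊗3 =
  [9, 14]
  [14, 19]

Each entry (A^⊗3)_ij equals the minimum over all length-3 walks i = v_0 → v_1 → … → v_3 = j of Σ_t A[v_t][v_{t+1}]. For example, for (i, j) = (0, 1) we minimise over 4 possible intermediate vertex sequences; the minimum is 14, attained along the walk 0 → 0 → 0 → 1.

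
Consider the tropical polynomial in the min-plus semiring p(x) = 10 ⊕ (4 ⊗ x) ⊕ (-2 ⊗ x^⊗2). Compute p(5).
p(5) = 8

A tropical monomial a ⊗ x^⊗i evaluates to a + i · x. Evaluating each term at x = 5:
  Term 0 contributes 10 + 0 · 5 = 10
  Term 1 contributes 4 + 1 · 5 = 9
  Term 2 contributes -2 + 2 · 5 = 8
p(5) = ⊕ of these = min[10, 9, 8] = 8.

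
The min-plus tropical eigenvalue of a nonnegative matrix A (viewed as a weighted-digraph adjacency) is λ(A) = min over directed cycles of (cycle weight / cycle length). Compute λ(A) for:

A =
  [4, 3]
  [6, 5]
λ(A) = 4

Enumerate directed cycles and compute their means (weight / length). Sample:
  cycle 0 → 0: weight = 4, length = 1, mean = 4/1 ≈ 4.000
  cycle 1 → 1: weight = 5, length = 1, mean = 5/1 ≈ 5.000
  cycle 0 → 1 → 0: weight = 9, length = 2, mean = 9/2 ≈ 4.500
  cycle 1 → 0 → 1: weight = 9, length = 2, mean = 9/2 ≈ 4.500
Minimum mean = 4.000, attained e.g. along the cycle 0 → 0 with weight 4 and length 1. So λ(A) = 4/1 = 4.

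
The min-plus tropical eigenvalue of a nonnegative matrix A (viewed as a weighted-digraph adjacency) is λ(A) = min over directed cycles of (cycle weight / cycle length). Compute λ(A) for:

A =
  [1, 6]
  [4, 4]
λ(A) = 1

Enumerate directed cycles and compute their means (weight / length). Sample:
  cycle 0 → 0: weight = 1, length = 1, mean = 1/1 ≈ 1.000
  cycle 1 → 1: weight = 4, length = 1, mean = 4/1 ≈ 4.000
  cycle 0 → 1 → 0: weight = 10, length = 2, mean = 10/2 ≈ 5.000
  cycle 1 → 0 → 1: weight = 10, length = 2, mean = 10/2 ≈ 5.000
Minimum mean = 1.000, attained e.g. along the cycle 0 → 0 with weight 1 and length 1. So λ(A) = 1/1 = 1.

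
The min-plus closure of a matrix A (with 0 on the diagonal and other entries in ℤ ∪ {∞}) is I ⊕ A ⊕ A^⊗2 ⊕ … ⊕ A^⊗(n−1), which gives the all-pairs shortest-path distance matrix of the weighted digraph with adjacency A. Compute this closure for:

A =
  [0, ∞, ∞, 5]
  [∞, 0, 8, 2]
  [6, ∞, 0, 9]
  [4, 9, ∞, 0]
Closure =
  [0, 14, 22, 5]
  [6, 0, 8, 2]
  [6, 18, 0, 9]
  [4, 9, 17, 0]

This is the Floyd-Warshall all-pairs shortest-path computation. For each intermediate vertex k = 0, 1, …, 3, update dist[i][j] ← min(dist[i][j], dist[i][k] + dist[k][j]). The final matrix gives, for each (i, j), the minimum total weight of any directed path from i to j (possibly empty when i = j).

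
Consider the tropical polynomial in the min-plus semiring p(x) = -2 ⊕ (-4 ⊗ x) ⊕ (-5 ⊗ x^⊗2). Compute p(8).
p(8) = -2

A tropical monomial a ⊗ x^⊗i evaluates to a + i · x. Evaluating each term at x = 8:
  Term 0 contributes -2 + 0 · 8 = -2
  Term 1 contributes -4 + 1 · 8 = 4
  Term 2 contributes -5 + 2 · 8 = 11
p(8) = ⊕ of these = min[-2, 4, 11] = -2.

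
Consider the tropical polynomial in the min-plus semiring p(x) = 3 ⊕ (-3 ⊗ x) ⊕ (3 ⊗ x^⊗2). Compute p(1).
p(1) = -2

A tropical monomial a ⊗ x^⊗i evaluates to a + i · x. Evaluating each term at x = 1:
  Term 0 contributes 3 + 0 · 1 = 3
  Term 1 contributes -3 + 1 · 1 = -2
  Term 2 contributes 3 + 2 · 1 = 5
p(1) = ⊕ of these = min[3, -2, 5] = -2.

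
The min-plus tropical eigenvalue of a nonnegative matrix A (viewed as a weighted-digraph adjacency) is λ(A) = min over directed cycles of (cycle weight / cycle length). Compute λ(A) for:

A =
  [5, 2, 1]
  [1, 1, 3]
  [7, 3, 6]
λ(A) = 1

Enumerate directed cycles and compute their means (weight / length). Sample:
  cycle 0 → 0: weight = 5, length = 1, mean = 5/1 ≈ 5.000
  cycle 1 → 1: weight = 1, length = 1, mean = 1/1 ≈ 1.000
  cycle 2 → 2: weight = 6, length = 1, mean = 6/1 ≈ 6.000
  cycle 0 → 1 → 0: weight = 3, length = 2, mean = 3/2 ≈ 1.500
  cycle 0 → 2 → 0: weight = 8, length = 2, mean = 8/2 ≈ 4.000
  cycle 1 → 0 → 1: weight = 3, length = 2, mean = 3/2 ≈ 1.500
Minimum mean = 1.000, attained e.g. along the cycle 1 → 1 with weight 1 and length 1. So λ(A) = 1/1 = 1.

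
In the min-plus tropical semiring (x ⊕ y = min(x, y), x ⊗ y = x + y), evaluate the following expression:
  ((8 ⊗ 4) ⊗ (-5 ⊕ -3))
((8 ⊗ 4) ⊗ (-5 ⊕ -3)) = 7

Expand innermost to outermost. Recall ⊕ takes the minimum of its arguments and ⊗ takes their sum. Working out the expression ((8 ⊗ 4) ⊗ (-5 ⊕ -3)) gives 7.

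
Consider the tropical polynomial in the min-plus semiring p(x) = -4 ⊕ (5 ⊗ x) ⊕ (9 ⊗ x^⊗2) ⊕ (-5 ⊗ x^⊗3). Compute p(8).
p(8) = -4

A tropical monomial a ⊗ x^⊗i evaluates to a + i · x. Evaluating each term at x = 8:
  Term 0 contributes -4 + 0 · 8 = -4
  Term 1 contributes 5 + 1 · 8 = 13
  Term 2 contributes 9 + 2 · 8 = 25
  Term 3 contributes -5 + 3 · 8 = 19
p(8) = ⊕ of these = min[-4, 13, 25, 19] = -4.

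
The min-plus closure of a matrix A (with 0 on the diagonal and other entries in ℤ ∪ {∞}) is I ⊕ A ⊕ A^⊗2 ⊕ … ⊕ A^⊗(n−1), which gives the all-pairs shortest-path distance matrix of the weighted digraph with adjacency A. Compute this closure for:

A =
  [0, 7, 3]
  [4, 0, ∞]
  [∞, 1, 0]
Closure =
  [0, 4, 3]
  [4, 0, 7]
  [5, 1, 0]

This is the Floyd-Warshall all-pairs shortest-path computation. For each intermediate vertex k = 0, 1, …, 2, update dist[i][j] ← min(dist[i][j], dist[i][k] + dist[k][j]). The final matrix gives, for each (i, j), the minimum total weight of any directed path from i to j (possibly empty when i = j).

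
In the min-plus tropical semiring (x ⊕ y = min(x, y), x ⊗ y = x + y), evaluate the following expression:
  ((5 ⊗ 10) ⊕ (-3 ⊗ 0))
((5 ⊗ 10) ⊕ (-3 ⊗ 0)) = -3

Expand innermost to outermost. Recall ⊕ takes the minimum of its arguments and ⊗ takes their sum. Working out the expression ((5 ⊗ 10) ⊕ (-3 ⊗ 0)) gives -3.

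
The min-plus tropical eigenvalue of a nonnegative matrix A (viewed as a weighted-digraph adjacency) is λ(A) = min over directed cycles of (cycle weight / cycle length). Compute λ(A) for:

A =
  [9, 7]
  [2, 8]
λ(A) = 9/2

Enumerate directed cycles and compute their means (weight / length). Sample:
  cycle 0 → 0: weight = 9, length = 1, mean = 9/1 ≈ 9.000
  cycle 1 → 1: weight = 8, length = 1, mean = 8/1 ≈ 8.000
  cycle 0 → 1 → 0: weight = 9, length = 2, mean = 9/2 ≈ 4.500
  cycle 1 → 0 → 1: weight = 9, length = 2, mean = 9/2 ≈ 4.500
Minimum mean = 4.500, attained e.g. along the cycle 0 → 1 → 0 with weight 9 and length 2. So λ(A) = 9/2 = 9/2.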